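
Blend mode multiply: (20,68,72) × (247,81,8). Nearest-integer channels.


Multiply: C = A×B/255, rounded to nearest integer
R: 20×247/255 = 4940/255 ≈ 19.373 → 19
G: 68×81/255 = 5508/255 ≈ 21.600 → 22
B: 72×8/255 = 576/255 ≈ 2.259 → 2
= RGB(19, 22, 2)


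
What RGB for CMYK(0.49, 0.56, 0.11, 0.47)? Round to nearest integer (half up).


R = 255 × (1-C) × (1-K) = 255 × 0.51 × 0.53 = 68.9265 → 69
G = 255 × (1-M) × (1-K) = 255 × 0.44 × 0.53 = 59.466 → 59
B = 255 × (1-Y) × (1-K) = 255 × 0.89 × 0.53 = 120.2835 → 120
= RGB(69, 59, 120)


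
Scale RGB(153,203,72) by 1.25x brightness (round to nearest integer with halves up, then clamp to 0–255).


Multiply each channel by 1.25, round half up, clamp to [0, 255]
R: 153×1.25 = 191.25 → round → 191
G: 203×1.25 = 253.75 → round → 254
B: 72×1.25 = 90
= RGB(191, 254, 90)


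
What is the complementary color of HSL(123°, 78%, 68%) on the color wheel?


Complement = opposite side of color wheel = hue + 180°
H' = (123 + 180) mod 360 = 303°
S and L unchanged.
= HSL(303°, 78%, 68%)


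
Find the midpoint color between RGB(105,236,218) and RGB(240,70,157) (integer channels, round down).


Midpoint: each channel = ⌊(C₁+C₂)/2⌋
R: ⌊(105+240)/2⌋ = 172
G: ⌊(236+70)/2⌋ = 153
B: ⌊(218+157)/2⌋ = 187
= RGB(172, 153, 187)


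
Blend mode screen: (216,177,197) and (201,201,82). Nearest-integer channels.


Screen: C = 255 - (255-A)×(255-B)/255, rounded to nearest integer
R: 255 - (255-216)×(255-201)/255 = 255 - 2106/255 ≈ 255 - 8.259 = 246.741 → 247
G: 255 - (255-177)×(255-201)/255 = 255 - 4212/255 ≈ 255 - 16.518 = 238.482 → 238
B: 255 - (255-197)×(255-82)/255 = 255 - 10034/255 ≈ 255 - 39.349 = 215.651 → 216
= RGB(247, 238, 216)


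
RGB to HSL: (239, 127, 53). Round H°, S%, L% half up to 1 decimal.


Normalize: R'=239/255≈0.9373, G'=127/255≈0.4980, B'=53/255≈0.2078
Max=239/255, Min=53/255, Δ=Max-Min=186/255
L = (Max+Min)/2 = (239+53)/510 = 292/510 = 0.57254… → L = 57.3%
L > 0.5 → S = Δ/(2-Max-Min) = 186/(510-239-53) = 186/218 = 0.85321… → S = 85.3%
(the 1/255 factors cancel in S and H, so raw channel differences can be used)
Max is R' → H = 60 × (((G-B)/Δ) mod 6) = 60 × (((127-53)/186) mod 6)
  74/186 = 0.3978…
  H = 60 × 0.3978… = 23.870…° → H = 23.9°
= HSL(23.9°, 85.3%, 57.3%)


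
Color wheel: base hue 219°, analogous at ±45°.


Base hue: 219°
Left analog: (219 - 45) mod 360 = 174°
Right analog: (219 + 45) mod 360 = 264°
Analogous hues = 174° and 264°


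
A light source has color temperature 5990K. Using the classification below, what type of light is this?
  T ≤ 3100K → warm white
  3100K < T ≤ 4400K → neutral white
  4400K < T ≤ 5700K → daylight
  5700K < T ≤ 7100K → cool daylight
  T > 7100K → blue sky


Temperature: 5990K
5700K < 5990K ≤ 7100K → cool daylight
Classification: cool daylight


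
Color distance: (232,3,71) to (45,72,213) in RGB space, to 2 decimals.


d = √[(R₁-R₂)² + (G₁-G₂)² + (B₁-B₂)²]
d = √[(232-45)² + (3-72)² + (71-213)²]
d = √[34969 + 4761 + 20164]
d = √59894
d ≈ 244.73


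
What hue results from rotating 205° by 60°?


New hue = (H + rotation) mod 360
New hue = (205 + 60) mod 360
= 265 mod 360
= 265°


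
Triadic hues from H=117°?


Triadic: equally spaced at 120° intervals
H1 = 117°
H2 = (117 + 120) mod 360 = 237°
H3 = (117 + 240) mod 360 = 357°
Triadic = 117°, 237°, 357°


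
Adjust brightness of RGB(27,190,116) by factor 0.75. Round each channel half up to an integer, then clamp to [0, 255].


Multiply each channel by 0.75, round half up, clamp to [0, 255]
R: 27×0.75 = 20.25 → round → 20
G: 190×0.75 = 142.5 → round → 143
B: 116×0.75 = 87
= RGB(20, 143, 87)


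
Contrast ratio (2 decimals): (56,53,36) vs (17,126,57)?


Linearize each sRGB channel c=v/255: c/12.92 if c ≤ 0.04045 else ((c+0.055)/1.055)^2.4
L = 0.2126×R_lin + 0.7152×G_lin + 0.0722×B_lin
Color 1 (56,53,36):
  R=56: 56/255≈0.2196 > 0.04045 → ((0.2196+0.055)/1.055)^2.4 ≈ 0.03955
  G=53: 53/255≈0.2078 > 0.04045 → ((0.2078+0.055)/1.055)^2.4 ≈ 0.03560
  B=36: 36/255≈0.1412 > 0.04045 → ((0.1412+0.055)/1.055)^2.4 ≈ 0.01764
  L1 = 0.2126×0.03955 + 0.7152×0.03560 + 0.0722×0.01764 ≈ 0.03514
Color 2 (17,126,57):
  R=17: 17/255≈0.0667 > 0.04045 → ((0.0667+0.055)/1.055)^2.4 ≈ 0.00561
  G=126: 126/255≈0.4941 > 0.04045 → ((0.4941+0.055)/1.055)^2.4 ≈ 0.20864
  B=57: 57/255≈0.2235 > 0.04045 → ((0.2235+0.055)/1.055)^2.4 ≈ 0.04092
  L2 = 0.2126×0.00561 + 0.7152×0.20864 + 0.0722×0.04092 ≈ 0.15336
Lighter = 0.15336, Darker = 0.03514
Ratio = (L_lighter + 0.05) / (L_darker + 0.05)
Ratio = (0.15336 + 0.05) / (0.03514 + 0.05) = 0.20336 / 0.08514 ≈ 2.3885
Ratio ≈ 2.39:1


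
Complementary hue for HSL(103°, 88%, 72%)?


Complement = opposite side of color wheel = hue + 180°
H' = (103 + 180) mod 360 = 283°
S and L unchanged.
= HSL(283°, 88%, 72%)


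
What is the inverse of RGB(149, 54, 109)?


Invert: (255-R, 255-G, 255-B)
R: 255-149 = 106
G: 255-54 = 201
B: 255-109 = 146
= RGB(106, 201, 146)


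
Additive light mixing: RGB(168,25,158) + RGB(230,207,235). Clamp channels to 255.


Additive: each channel = min(255, C₁+C₂)
R: 168+230 = 398 → 255
G: 25+207 = 232 → 232
B: 158+235 = 393 → 255
= RGB(255, 232, 255)


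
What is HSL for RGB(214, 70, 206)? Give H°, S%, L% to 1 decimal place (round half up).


Normalize: R'=214/255≈0.8392, G'=70/255≈0.2745, B'=206/255≈0.8078
Max=214/255, Min=70/255, Δ=Max-Min=144/255
L = (Max+Min)/2 = (214+70)/510 = 284/510 = 0.55686… → L = 55.7%
L > 0.5 → S = Δ/(2-Max-Min) = 144/(510-214-70) = 144/226 = 0.63716… → S = 63.7%
(the 1/255 factors cancel in S and H, so raw channel differences can be used)
Max is R' → H = 60 × (((G-B)/Δ) mod 6) = 60 × (((70-206)/144) mod 6)
  (-136)/144 = -0.9444…; negative, so add 6 → 5.0555…
  H = 60 × 5.0555… = 303.333…° → H = 303.3°
= HSL(303.3°, 63.7%, 55.7%)


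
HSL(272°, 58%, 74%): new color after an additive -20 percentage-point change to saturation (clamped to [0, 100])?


Original S = 58%
Adjustment = -20 percentage points
New S = 58 + (-20) = 38
Clamp to [0, 100] → 38
= HSL(272°, 38%, 74%)


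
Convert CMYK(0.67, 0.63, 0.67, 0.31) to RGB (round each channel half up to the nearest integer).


R = 255 × (1-C) × (1-K) = 255 × 0.33 × 0.69 = 58.0635 → 58
G = 255 × (1-M) × (1-K) = 255 × 0.37 × 0.69 = 65.1015 → 65
B = 255 × (1-Y) × (1-K) = 255 × 0.33 × 0.69 = 58.0635 → 58
= RGB(58, 65, 58)


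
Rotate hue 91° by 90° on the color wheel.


New hue = (H + rotation) mod 360
New hue = (91 + 90) mod 360
= 181 mod 360
= 181°


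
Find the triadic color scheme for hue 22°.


Triadic: equally spaced at 120° intervals
H1 = 22°
H2 = (22 + 120) mod 360 = 142°
H3 = (22 + 240) mod 360 = 262°
Triadic = 22°, 142°, 262°


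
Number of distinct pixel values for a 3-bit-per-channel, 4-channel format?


Total bits = 3 bits/channel × 4 channels = 12 bits
Distinct pixel values = 2^12
= 4,096 pixel values


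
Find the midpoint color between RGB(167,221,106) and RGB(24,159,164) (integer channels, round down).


Midpoint: each channel = ⌊(C₁+C₂)/2⌋
R: ⌊(167+24)/2⌋ = 95
G: ⌊(221+159)/2⌋ = 190
B: ⌊(106+164)/2⌋ = 135
= RGB(95, 190, 135)


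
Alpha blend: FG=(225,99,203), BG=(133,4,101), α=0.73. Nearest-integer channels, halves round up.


C = α×F + (1-α)×B, with 1-α = 0.27
R: 0.73×225 + 0.27×133 = 164.25 + 35.91 = 200.16 → 200
G: 0.73×99 + 0.27×4 = 72.27 + 1.08 = 73.35 → 73
B: 0.73×203 + 0.27×101 = 148.19 + 27.27 = 175.46 → 175
= RGB(200, 73, 175)


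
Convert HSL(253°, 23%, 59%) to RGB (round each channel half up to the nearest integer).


H=253°, S=0.23, L=0.59
C = (1-|2L-1|)×S = (1-|0.18|)×0.23 = 0.1886
H' = H/60 = 253/60 ≈ 4.2167; X = C×(1-|H' mod 2 - 1|) ≈ 0.0409
m = L - C/2 = 0.59 - 0.0943 = 0.4957
Sector ⌊H'⌋ = 4 → (R',G',B') = (≈0.0409, 0.0, 0.1886)
RGB = ((R'+m)×255, (G'+m)×255, (B'+m)×255) = (136.82365, 126.4035, 174.4965)
Round half up → RGB(137, 126, 174)


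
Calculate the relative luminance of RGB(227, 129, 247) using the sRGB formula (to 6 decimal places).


Linearize each channel (sRGB transfer function): c = v/255; c_lin = c/12.92 if c ≤ 0.04045, else ((c+0.055)/1.055)^2.4
  R: 227/255 ≈ 0.890196 > 0.04045 → ((0.890196+0.055)/1.055)^2.4 ≈ 0.768151
  G: 129/255 ≈ 0.505882 > 0.04045 → ((0.505882+0.055)/1.055)^2.4 ≈ 0.219526
  B: 247/255 ≈ 0.968627 > 0.04045 → ((0.968627+0.055)/1.055)^2.4 ≈ 0.930111
R_lin = 0.768151, G_lin = 0.219526, B_lin = 0.930111
L = 0.2126×R + 0.7152×G + 0.0722×B
L = 0.2126×0.768151 + 0.7152×0.219526 + 0.0722×0.930111
L ≈ 0.387468


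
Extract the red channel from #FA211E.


Color: #FA211E
R = FA = 250
G = 21 = 33
B = 1E = 30
Red = 250


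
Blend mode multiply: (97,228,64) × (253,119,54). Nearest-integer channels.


Multiply: C = A×B/255, rounded to nearest integer
R: 97×253/255 = 24541/255 ≈ 96.239 → 96
G: 228×119/255 = 27132/255 ≈ 106.400 → 106
B: 64×54/255 = 3456/255 ≈ 13.553 → 14
= RGB(96, 106, 14)


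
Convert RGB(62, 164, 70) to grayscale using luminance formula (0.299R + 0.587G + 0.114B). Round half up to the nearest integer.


Gray = 0.299×R + 0.587×G + 0.114×B
Gray = 0.299×62 + 0.587×164 + 0.114×70
Gray = 18.538 + 96.268 + 7.980
Gray = 122.786 → round half up → 123
Gray = 123


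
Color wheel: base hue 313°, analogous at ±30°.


Base hue: 313°
Left analog: (313 - 30) mod 360 = 283°
Right analog: (313 + 30) mod 360 = 343°
Analogous hues = 283° and 343°


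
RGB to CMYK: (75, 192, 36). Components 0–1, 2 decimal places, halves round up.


R'=75/255≈0.2941, G'=192/255≈0.7529, B'=36/255≈0.1412
K = 1 - max(R',G',B') = 1 - 192/255 = 63/255 = 0.24705… → 0.25
(1-R'-K)/(1-K) simplifies to (max-R)/max with max = 192:
C = (192-75)/192 = 117/192 = 0.60937… → 0.61
M = (192-192)/192 = 0/192 = 0 → 0.00
Y = (192-36)/192 = 156/192 = 0.8125 → 0.81
= CMYK(0.61, 0.00, 0.81, 0.25)


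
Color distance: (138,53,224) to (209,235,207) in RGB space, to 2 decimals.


d = √[(R₁-R₂)² + (G₁-G₂)² + (B₁-B₂)²]
d = √[(138-209)² + (53-235)² + (224-207)²]
d = √[5041 + 33124 + 289]
d = √38454
d ≈ 196.10


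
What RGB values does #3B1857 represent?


3B → 59 (R)
18 → 24 (G)
57 → 87 (B)
= RGB(59, 24, 87)


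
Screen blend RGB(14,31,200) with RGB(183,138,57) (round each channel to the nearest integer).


Screen: C = 255 - (255-A)×(255-B)/255, rounded to nearest integer
R: 255 - (255-14)×(255-183)/255 = 255 - 17352/255 ≈ 255 - 68.047 = 186.953 → 187
G: 255 - (255-31)×(255-138)/255 = 255 - 26208/255 ≈ 255 - 102.776 = 152.224 → 152
B: 255 - (255-200)×(255-57)/255 = 255 - 10890/255 ≈ 255 - 42.706 = 212.294 → 212
= RGB(187, 152, 212)


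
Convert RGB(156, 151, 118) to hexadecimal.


R = 156 → 9C (hex)
G = 151 → 97 (hex)
B = 118 → 76 (hex)
Hex = #9C9776


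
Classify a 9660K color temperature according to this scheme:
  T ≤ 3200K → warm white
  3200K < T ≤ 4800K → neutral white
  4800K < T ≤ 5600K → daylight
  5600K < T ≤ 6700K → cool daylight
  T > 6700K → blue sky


Temperature: 9660K
9660K > 6700K → blue sky
Classification: blue sky


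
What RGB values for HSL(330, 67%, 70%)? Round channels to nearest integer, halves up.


H=330°, S=0.67, L=0.70
C = (1-|2L-1|)×S = (1-|0.40|)×0.67 = 0.402
H' = H/60 = 330/60 ≈ 5.5000; X = C×(1-|H' mod 2 - 1|) = 0.201
m = L - C/2 = 0.70 - 0.201 = 0.499
Sector ⌊H'⌋ = 5 → (R',G',B') = (0.402, 0.0, 0.201)
RGB = ((R'+m)×255, (G'+m)×255, (B'+m)×255) = (229.755, 127.245, 178.5)
Round half up → RGB(230, 127, 179)


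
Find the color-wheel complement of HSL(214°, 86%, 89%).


Complement = opposite side of color wheel = hue + 180°
H' = (214 + 180) mod 360 = 34°
S and L unchanged.
= HSL(34°, 86%, 89%)


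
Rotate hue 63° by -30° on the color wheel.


New hue = (H + rotation) mod 360
New hue = (63 -30) mod 360
= 33 mod 360
= 33°


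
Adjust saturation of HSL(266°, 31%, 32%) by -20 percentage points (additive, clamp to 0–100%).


Original S = 31%
Adjustment = -20 percentage points
New S = 31 + (-20) = 11
Clamp to [0, 100] → 11
= HSL(266°, 11%, 32%)


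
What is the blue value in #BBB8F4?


Color: #BBB8F4
R = BB = 187
G = B8 = 184
B = F4 = 244
Blue = 244


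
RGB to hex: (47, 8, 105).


R = 47 → 2F (hex)
G = 8 → 08 (hex)
B = 105 → 69 (hex)
Hex = #2F0869


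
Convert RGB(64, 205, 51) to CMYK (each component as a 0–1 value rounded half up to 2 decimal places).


R'=64/255≈0.2510, G'=205/255≈0.8039, B'=51/255≈0.2000
K = 1 - max(R',G',B') = 1 - 205/255 = 50/255 = 0.19607… → 0.20
(1-R'-K)/(1-K) simplifies to (max-R)/max with max = 205:
C = (205-64)/205 = 141/205 = 0.68780… → 0.69
M = (205-205)/205 = 0/205 = 0 → 0.00
Y = (205-51)/205 = 154/205 = 0.75121… → 0.75
= CMYK(0.69, 0.00, 0.75, 0.20)


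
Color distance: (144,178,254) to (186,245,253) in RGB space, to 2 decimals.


d = √[(R₁-R₂)² + (G₁-G₂)² + (B₁-B₂)²]
d = √[(144-186)² + (178-245)² + (254-253)²]
d = √[1764 + 4489 + 1]
d = √6254
d ≈ 79.08


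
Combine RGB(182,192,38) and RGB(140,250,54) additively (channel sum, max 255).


Additive: each channel = min(255, C₁+C₂)
R: 182+140 = 322 → 255
G: 192+250 = 442 → 255
B: 38+54 = 92 → 92
= RGB(255, 255, 92)


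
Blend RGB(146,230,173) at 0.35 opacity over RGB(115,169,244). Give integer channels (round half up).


C = α×F + (1-α)×B, with 1-α = 0.65
R: 0.35×146 + 0.65×115 = 51.10 + 74.75 = 125.85 → 126
G: 0.35×230 + 0.65×169 = 80.50 + 109.85 = 190.35 → 190
B: 0.35×173 + 0.65×244 = 60.55 + 158.60 = 219.15 → 219
= RGB(126, 190, 219)


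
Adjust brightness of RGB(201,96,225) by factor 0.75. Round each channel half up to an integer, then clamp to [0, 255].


Multiply each channel by 0.75, round half up, clamp to [0, 255]
R: 201×0.75 = 150.75 → round → 151
G: 96×0.75 = 72
B: 225×0.75 = 168.75 → round → 169
= RGB(151, 72, 169)


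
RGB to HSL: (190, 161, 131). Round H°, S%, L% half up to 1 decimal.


Normalize: R'=190/255≈0.7451, G'=161/255≈0.6314, B'=131/255≈0.5137
Max=190/255, Min=131/255, Δ=Max-Min=59/255
L = (Max+Min)/2 = (190+131)/510 = 321/510 = 0.62941… → L = 62.9%
L > 0.5 → S = Δ/(2-Max-Min) = 59/(510-190-131) = 59/189 = 0.31216… → S = 31.2%
(the 1/255 factors cancel in S and H, so raw channel differences can be used)
Max is R' → H = 60 × (((G-B)/Δ) mod 6) = 60 × (((161-131)/59) mod 6)
  30/59 = 0.5084…
  H = 60 × 0.5084… = 30.508…° → H = 30.5°
= HSL(30.5°, 31.2%, 62.9%)


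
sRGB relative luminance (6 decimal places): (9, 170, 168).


Linearize each channel (sRGB transfer function): c = v/255; c_lin = c/12.92 if c ≤ 0.04045, else ((c+0.055)/1.055)^2.4
  R: 9/255 ≈ 0.035294 ≤ 0.04045 → 0.035294/12.92 ≈ 0.002732
  G: 170/255 ≈ 0.666667 > 0.04045 → ((0.666667+0.055)/1.055)^2.4 ≈ 0.401978
  B: 168/255 ≈ 0.658824 > 0.04045 → ((0.658824+0.055)/1.055)^2.4 ≈ 0.391572
R_lin = 0.002732, G_lin = 0.401978, B_lin = 0.391572
L = 0.2126×R + 0.7152×G + 0.0722×B
L = 0.2126×0.002732 + 0.7152×0.401978 + 0.0722×0.391572
L ≈ 0.316347


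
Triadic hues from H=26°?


Triadic: equally spaced at 120° intervals
H1 = 26°
H2 = (26 + 120) mod 360 = 146°
H3 = (26 + 240) mod 360 = 266°
Triadic = 26°, 146°, 266°


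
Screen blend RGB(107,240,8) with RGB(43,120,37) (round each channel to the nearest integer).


Screen: C = 255 - (255-A)×(255-B)/255, rounded to nearest integer
R: 255 - (255-107)×(255-43)/255 = 255 - 31376/255 ≈ 255 - 123.043 = 131.957 → 132
G: 255 - (255-240)×(255-120)/255 = 255 - 2025/255 ≈ 255 - 7.941 = 247.059 → 247
B: 255 - (255-8)×(255-37)/255 = 255 - 53846/255 ≈ 255 - 211.161 = 43.839 → 44
= RGB(132, 247, 44)


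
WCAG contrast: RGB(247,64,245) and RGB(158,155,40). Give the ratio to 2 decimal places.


Linearize each sRGB channel c=v/255: c/12.92 if c ≤ 0.04045 else ((c+0.055)/1.055)^2.4
L = 0.2126×R_lin + 0.7152×G_lin + 0.0722×B_lin
Color 1 (247,64,245):
  R=247: 247/255≈0.9686 > 0.04045 → ((0.9686+0.055)/1.055)^2.4 ≈ 0.93011
  G=64: 64/255≈0.2510 > 0.04045 → ((0.2510+0.055)/1.055)^2.4 ≈ 0.05127
  B=245: 245/255≈0.9608 > 0.04045 → ((0.9608+0.055)/1.055)^2.4 ≈ 0.91310
  L1 = 0.2126×0.93011 + 0.7152×0.05127 + 0.0722×0.91310 ≈ 0.30034
Color 2 (158,155,40):
  R=158: 158/255≈0.6196 > 0.04045 → ((0.6196+0.055)/1.055)^2.4 ≈ 0.34191
  G=155: 155/255≈0.6078 > 0.04045 → ((0.6078+0.055)/1.055)^2.4 ≈ 0.32778
  B=40: 40/255≈0.1569 > 0.04045 → ((0.1569+0.055)/1.055)^2.4 ≈ 0.02122
  L2 = 0.2126×0.34191 + 0.7152×0.32778 + 0.0722×0.02122 ≈ 0.30865
Lighter = 0.30865, Darker = 0.30034
Ratio = (L_lighter + 0.05) / (L_darker + 0.05)
Ratio = (0.30865 + 0.05) / (0.30034 + 0.05) = 0.35865 / 0.35034 ≈ 1.0237
Ratio ≈ 1.02:1


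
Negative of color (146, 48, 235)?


Invert: (255-R, 255-G, 255-B)
R: 255-146 = 109
G: 255-48 = 207
B: 255-235 = 20
= RGB(109, 207, 20)


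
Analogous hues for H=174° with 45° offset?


Base hue: 174°
Left analog: (174 - 45) mod 360 = 129°
Right analog: (174 + 45) mod 360 = 219°
Analogous hues = 129° and 219°


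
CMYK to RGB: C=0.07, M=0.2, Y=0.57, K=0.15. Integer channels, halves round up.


R = 255 × (1-C) × (1-K) = 255 × 0.93 × 0.85 = 201.5775 → 202
G = 255 × (1-M) × (1-K) = 255 × 0.80 × 0.85 = 173.4 → 173
B = 255 × (1-Y) × (1-K) = 255 × 0.43 × 0.85 = 93.2025 → 93
= RGB(202, 173, 93)


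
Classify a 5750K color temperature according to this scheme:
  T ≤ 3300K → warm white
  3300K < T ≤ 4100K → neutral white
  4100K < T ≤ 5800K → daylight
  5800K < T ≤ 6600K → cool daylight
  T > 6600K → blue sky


Temperature: 5750K
4100K < 5750K ≤ 5800K → daylight
Classification: daylight


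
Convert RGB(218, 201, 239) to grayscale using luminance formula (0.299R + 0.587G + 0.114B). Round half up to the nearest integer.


Gray = 0.299×R + 0.587×G + 0.114×B
Gray = 0.299×218 + 0.587×201 + 0.114×239
Gray = 65.182 + 117.987 + 27.246
Gray = 210.415 → round half up → 210
Gray = 210


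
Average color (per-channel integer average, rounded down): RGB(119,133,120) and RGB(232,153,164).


Midpoint: each channel = ⌊(C₁+C₂)/2⌋
R: ⌊(119+232)/2⌋ = 175
G: ⌊(133+153)/2⌋ = 143
B: ⌊(120+164)/2⌋ = 142
= RGB(175, 143, 142)


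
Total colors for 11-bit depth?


Colors = 2^bits = 2^11
= 2,048 colors


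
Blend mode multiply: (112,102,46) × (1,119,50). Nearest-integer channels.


Multiply: C = A×B/255, rounded to nearest integer
R: 112×1/255 = 112/255 ≈ 0.439 → 0
G: 102×119/255 = 12138/255 ≈ 47.600 → 48
B: 46×50/255 = 2300/255 ≈ 9.020 → 9
= RGB(0, 48, 9)


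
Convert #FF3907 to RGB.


FF → 255 (R)
39 → 57 (G)
07 → 7 (B)
= RGB(255, 57, 7)


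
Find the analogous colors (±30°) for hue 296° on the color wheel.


Base hue: 296°
Left analog: (296 - 30) mod 360 = 266°
Right analog: (296 + 30) mod 360 = 326°
Analogous hues = 266° and 326°


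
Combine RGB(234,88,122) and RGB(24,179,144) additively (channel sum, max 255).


Additive: each channel = min(255, C₁+C₂)
R: 234+24 = 258 → 255
G: 88+179 = 267 → 255
B: 122+144 = 266 → 255
= RGB(255, 255, 255)


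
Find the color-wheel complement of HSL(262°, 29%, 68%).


Complement = opposite side of color wheel = hue + 180°
H' = (262 + 180) mod 360 = 82°
S and L unchanged.
= HSL(82°, 29%, 68%)


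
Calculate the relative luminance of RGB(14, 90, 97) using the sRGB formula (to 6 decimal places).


Linearize each channel (sRGB transfer function): c = v/255; c_lin = c/12.92 if c ≤ 0.04045, else ((c+0.055)/1.055)^2.4
  R: 14/255 ≈ 0.054902 > 0.04045 → ((0.054902+0.055)/1.055)^2.4 ≈ 0.004391
  G: 90/255 ≈ 0.352941 > 0.04045 → ((0.352941+0.055)/1.055)^2.4 ≈ 0.102242
  B: 97/255 ≈ 0.380392 > 0.04045 → ((0.380392+0.055)/1.055)^2.4 ≈ 0.119538
R_lin = 0.004391, G_lin = 0.102242, B_lin = 0.119538
L = 0.2126×R + 0.7152×G + 0.0722×B
L = 0.2126×0.004391 + 0.7152×0.102242 + 0.0722×0.119538
L ≈ 0.082688


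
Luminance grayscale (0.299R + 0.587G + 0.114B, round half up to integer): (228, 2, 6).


Gray = 0.299×R + 0.587×G + 0.114×B
Gray = 0.299×228 + 0.587×2 + 0.114×6
Gray = 68.172 + 1.174 + 0.684
Gray = 70.030 → round half up → 70
Gray = 70


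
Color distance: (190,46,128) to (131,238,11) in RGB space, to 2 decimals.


d = √[(R₁-R₂)² + (G₁-G₂)² + (B₁-B₂)²]
d = √[(190-131)² + (46-238)² + (128-11)²]
d = √[3481 + 36864 + 13689]
d = √54034
d ≈ 232.45


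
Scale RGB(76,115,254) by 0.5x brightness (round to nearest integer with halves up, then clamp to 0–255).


Multiply each channel by 0.5, round half up, clamp to [0, 255]
R: 76×0.5 = 38
G: 115×0.5 = 57.5 → round → 58
B: 254×0.5 = 127
= RGB(38, 58, 127)


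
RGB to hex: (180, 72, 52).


R = 180 → B4 (hex)
G = 72 → 48 (hex)
B = 52 → 34 (hex)
Hex = #B44834


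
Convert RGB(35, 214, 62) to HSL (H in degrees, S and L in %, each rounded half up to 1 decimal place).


Normalize: R'=35/255≈0.1373, G'=214/255≈0.8392, B'=62/255≈0.2431
Max=214/255, Min=35/255, Δ=Max-Min=179/255
L = (Max+Min)/2 = (214+35)/510 = 249/510 = 0.48823… → L = 48.8%
L ≤ 0.5 → S = Δ/(Max+Min) = 179/(214+35) = 179/249 = 0.71887… → S = 71.9%
(the 1/255 factors cancel in S and H, so raw channel differences can be used)
Max is G' → H = 60 × ((B-R)/Δ + 2) = 60 × ((62-35)/179 + 2)
  27/179 + 2 = 0.1508… + 2 = 2.1508…
  H = 60 × 2.1508… = 129.050…° → H = 129.1°
= HSL(129.1°, 71.9%, 48.8%)


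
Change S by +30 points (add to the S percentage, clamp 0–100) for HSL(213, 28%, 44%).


Original S = 28%
Adjustment = +30 percentage points
New S = 28 + (30) = 58
Clamp to [0, 100] → 58
= HSL(213°, 58%, 44%)


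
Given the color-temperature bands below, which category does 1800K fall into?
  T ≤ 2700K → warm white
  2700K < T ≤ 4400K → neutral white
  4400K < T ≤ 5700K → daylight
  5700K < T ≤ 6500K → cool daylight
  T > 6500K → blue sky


Temperature: 1800K
1800K ≤ 2700K → warm white
Classification: warm white


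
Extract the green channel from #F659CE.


Color: #F659CE
R = F6 = 246
G = 59 = 89
B = CE = 206
Green = 89


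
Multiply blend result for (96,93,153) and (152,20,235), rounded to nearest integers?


Multiply: C = A×B/255, rounded to nearest integer
R: 96×152/255 = 14592/255 ≈ 57.224 → 57
G: 93×20/255 = 1860/255 ≈ 7.294 → 7
B: 153×235/255 = 35955/255 ≈ 141.000 → 141
= RGB(57, 7, 141)


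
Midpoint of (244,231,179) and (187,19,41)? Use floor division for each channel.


Midpoint: each channel = ⌊(C₁+C₂)/2⌋
R: ⌊(244+187)/2⌋ = 215
G: ⌊(231+19)/2⌋ = 125
B: ⌊(179+41)/2⌋ = 110
= RGB(215, 125, 110)


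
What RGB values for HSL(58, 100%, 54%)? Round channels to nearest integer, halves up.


H=58°, S=1.00, L=0.54
C = (1-|2L-1|)×S = (1-|0.08|)×1.00 = 0.92
H' = H/60 = 58/60 ≈ 0.9667; X = C×(1-|H' mod 2 - 1|) ≈ 0.8893
m = L - C/2 = 0.54 - 0.46 = 0.08
Sector ⌊H'⌋ = 0 → (R',G',B') = (0.92, ≈0.8893, 0.0)
RGB = ((R'+m)×255, (G'+m)×255, (B'+m)×255) = (255.0, 247.18, 20.4)
Round half up → RGB(255, 247, 20)


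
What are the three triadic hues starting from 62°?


Triadic: equally spaced at 120° intervals
H1 = 62°
H2 = (62 + 120) mod 360 = 182°
H3 = (62 + 240) mod 360 = 302°
Triadic = 62°, 182°, 302°


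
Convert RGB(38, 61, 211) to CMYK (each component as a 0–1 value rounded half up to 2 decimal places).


R'=38/255≈0.1490, G'=61/255≈0.2392, B'=211/255≈0.8275
K = 1 - max(R',G',B') = 1 - 211/255 = 44/255 = 0.17254… → 0.17
(1-R'-K)/(1-K) simplifies to (max-R)/max with max = 211:
C = (211-38)/211 = 173/211 = 0.81990… → 0.82
M = (211-61)/211 = 150/211 = 0.71090… → 0.71
Y = (211-211)/211 = 0/211 = 0 → 0.00
= CMYK(0.82, 0.71, 0.00, 0.17)


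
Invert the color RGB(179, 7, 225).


Invert: (255-R, 255-G, 255-B)
R: 255-179 = 76
G: 255-7 = 248
B: 255-225 = 30
= RGB(76, 248, 30)


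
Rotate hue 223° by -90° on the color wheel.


New hue = (H + rotation) mod 360
New hue = (223 -90) mod 360
= 133 mod 360
= 133°


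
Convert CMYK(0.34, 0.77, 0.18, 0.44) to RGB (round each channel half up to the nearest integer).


R = 255 × (1-C) × (1-K) = 255 × 0.66 × 0.56 = 94.248 → 94
G = 255 × (1-M) × (1-K) = 255 × 0.23 × 0.56 = 32.844 → 33
B = 255 × (1-Y) × (1-K) = 255 × 0.82 × 0.56 = 117.096 → 117
= RGB(94, 33, 117)


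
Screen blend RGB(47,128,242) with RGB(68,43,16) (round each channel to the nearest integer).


Screen: C = 255 - (255-A)×(255-B)/255, rounded to nearest integer
R: 255 - (255-47)×(255-68)/255 = 255 - 38896/255 ≈ 255 - 152.533 = 102.467 → 102
G: 255 - (255-128)×(255-43)/255 = 255 - 26924/255 ≈ 255 - 105.584 = 149.416 → 149
B: 255 - (255-242)×(255-16)/255 = 255 - 3107/255 ≈ 255 - 12.184 = 242.816 → 243
= RGB(102, 149, 243)


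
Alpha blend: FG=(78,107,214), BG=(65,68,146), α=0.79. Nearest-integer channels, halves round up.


C = α×F + (1-α)×B, with 1-α = 0.21
R: 0.79×78 + 0.21×65 = 61.62 + 13.65 = 75.27 → 75
G: 0.79×107 + 0.21×68 = 84.53 + 14.28 = 98.81 → 99
B: 0.79×214 + 0.21×146 = 169.06 + 30.66 = 199.72 → 200
= RGB(75, 99, 200)


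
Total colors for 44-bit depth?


Colors = 2^bits = 2^44
= 17,592,186,044,416 colors


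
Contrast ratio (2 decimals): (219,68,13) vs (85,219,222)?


Linearize each sRGB channel c=v/255: c/12.92 if c ≤ 0.04045 else ((c+0.055)/1.055)^2.4
L = 0.2126×R_lin + 0.7152×G_lin + 0.0722×B_lin
Color 1 (219,68,13):
  R=219: 219/255≈0.8588 > 0.04045 → ((0.8588+0.055)/1.055)^2.4 ≈ 0.70838
  G=68: 68/255≈0.2667 > 0.04045 → ((0.2667+0.055)/1.055)^2.4 ≈ 0.05781
  B=13: 13/255≈0.0510 > 0.04045 → ((0.0510+0.055)/1.055)^2.4 ≈ 0.00402
  L1 = 0.2126×0.70838 + 0.7152×0.05781 + 0.0722×0.00402 ≈ 0.19223
Color 2 (85,219,222):
  R=85: 85/255≈0.3333 > 0.04045 → ((0.3333+0.055)/1.055)^2.4 ≈ 0.09084
  G=219: 219/255≈0.8588 > 0.04045 → ((0.8588+0.055)/1.055)^2.4 ≈ 0.70838
  B=222: 222/255≈0.8706 > 0.04045 → ((0.8706+0.055)/1.055)^2.4 ≈ 0.73046
  L2 = 0.2126×0.09084 + 0.7152×0.70838 + 0.0722×0.73046 ≈ 0.57868
Lighter = 0.57868, Darker = 0.19223
Ratio = (L_lighter + 0.05) / (L_darker + 0.05)
Ratio = (0.57868 + 0.05) / (0.19223 + 0.05) = 0.62868 / 0.24223 ≈ 2.5954
Ratio ≈ 2.60:1


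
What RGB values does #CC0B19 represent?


CC → 204 (R)
0B → 11 (G)
19 → 25 (B)
= RGB(204, 11, 25)


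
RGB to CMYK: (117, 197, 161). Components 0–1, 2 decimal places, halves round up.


R'=117/255≈0.4588, G'=197/255≈0.7725, B'=161/255≈0.6314
K = 1 - max(R',G',B') = 1 - 197/255 = 58/255 = 0.22745… → 0.23
(1-R'-K)/(1-K) simplifies to (max-R)/max with max = 197:
C = (197-117)/197 = 80/197 = 0.40609… → 0.41
M = (197-197)/197 = 0/197 = 0 → 0.00
Y = (197-161)/197 = 36/197 = 0.18274… → 0.18
= CMYK(0.41, 0.00, 0.18, 0.23)


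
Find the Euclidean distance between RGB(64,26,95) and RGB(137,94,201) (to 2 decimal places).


d = √[(R₁-R₂)² + (G₁-G₂)² + (B₁-B₂)²]
d = √[(64-137)² + (26-94)² + (95-201)²]
d = √[5329 + 4624 + 11236]
d = √21189
d ≈ 145.56


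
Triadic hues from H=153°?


Triadic: equally spaced at 120° intervals
H1 = 153°
H2 = (153 + 120) mod 360 = 273°
H3 = (153 + 240) mod 360 = 33°
Triadic = 153°, 273°, 33°


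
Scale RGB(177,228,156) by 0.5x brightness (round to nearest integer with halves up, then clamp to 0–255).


Multiply each channel by 0.5, round half up, clamp to [0, 255]
R: 177×0.5 = 88.5 → round → 89
G: 228×0.5 = 114
B: 156×0.5 = 78
= RGB(89, 114, 78)


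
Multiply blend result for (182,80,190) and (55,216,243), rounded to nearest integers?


Multiply: C = A×B/255, rounded to nearest integer
R: 182×55/255 = 10010/255 ≈ 39.255 → 39
G: 80×216/255 = 17280/255 ≈ 67.765 → 68
B: 190×243/255 = 46170/255 ≈ 181.059 → 181
= RGB(39, 68, 181)


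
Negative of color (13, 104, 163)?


Invert: (255-R, 255-G, 255-B)
R: 255-13 = 242
G: 255-104 = 151
B: 255-163 = 92
= RGB(242, 151, 92)


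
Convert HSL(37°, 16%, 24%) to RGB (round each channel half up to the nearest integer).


H=37°, S=0.16, L=0.24
C = (1-|2L-1|)×S = (1-|-0.52|)×0.16 = 0.0768
H' = H/60 = 37/60 ≈ 0.6167; X = C×(1-|H' mod 2 - 1|) = 0.04736
m = L - C/2 = 0.24 - 0.0384 = 0.2016
Sector ⌊H'⌋ = 0 → (R',G',B') = (0.0768, 0.04736, 0.0)
RGB = ((R'+m)×255, (G'+m)×255, (B'+m)×255) = (70.992, 63.4848, 51.408)
Round half up → RGB(71, 63, 51)


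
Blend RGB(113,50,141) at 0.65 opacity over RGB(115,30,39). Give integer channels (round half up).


C = α×F + (1-α)×B, with 1-α = 0.35
R: 0.65×113 + 0.35×115 = 73.45 + 40.25 = 113.70 → 114
G: 0.65×50 + 0.35×30 = 32.50 + 10.50 = 43.00 → 43
B: 0.65×141 + 0.35×39 = 91.65 + 13.65 = 105.30 → 105
= RGB(114, 43, 105)


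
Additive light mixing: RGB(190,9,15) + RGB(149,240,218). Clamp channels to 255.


Additive: each channel = min(255, C₁+C₂)
R: 190+149 = 339 → 255
G: 9+240 = 249 → 249
B: 15+218 = 233 → 233
= RGB(255, 249, 233)


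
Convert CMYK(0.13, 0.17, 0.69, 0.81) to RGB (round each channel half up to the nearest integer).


R = 255 × (1-C) × (1-K) = 255 × 0.87 × 0.19 = 42.1515 → 42
G = 255 × (1-M) × (1-K) = 255 × 0.83 × 0.19 = 40.2135 → 40
B = 255 × (1-Y) × (1-K) = 255 × 0.31 × 0.19 = 15.0195 → 15
= RGB(42, 40, 15)


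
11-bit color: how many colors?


Colors = 2^bits = 2^11
= 2,048 colors


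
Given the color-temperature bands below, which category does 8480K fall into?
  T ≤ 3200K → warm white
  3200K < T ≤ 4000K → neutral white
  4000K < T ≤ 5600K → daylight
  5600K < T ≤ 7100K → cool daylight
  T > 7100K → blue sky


Temperature: 8480K
8480K > 7100K → blue sky
Classification: blue sky


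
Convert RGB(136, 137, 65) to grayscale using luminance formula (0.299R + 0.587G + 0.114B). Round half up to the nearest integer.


Gray = 0.299×R + 0.587×G + 0.114×B
Gray = 0.299×136 + 0.587×137 + 0.114×65
Gray = 40.664 + 80.419 + 7.410
Gray = 128.493 → round half up → 128
Gray = 128


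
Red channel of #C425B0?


Color: #C425B0
R = C4 = 196
G = 25 = 37
B = B0 = 176
Red = 196


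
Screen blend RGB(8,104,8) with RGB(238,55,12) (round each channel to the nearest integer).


Screen: C = 255 - (255-A)×(255-B)/255, rounded to nearest integer
R: 255 - (255-8)×(255-238)/255 = 255 - 4199/255 ≈ 255 - 16.467 = 238.533 → 239
G: 255 - (255-104)×(255-55)/255 = 255 - 30200/255 ≈ 255 - 118.431 = 136.569 → 137
B: 255 - (255-8)×(255-12)/255 = 255 - 60021/255 ≈ 255 - 235.376 = 19.624 → 20
= RGB(239, 137, 20)


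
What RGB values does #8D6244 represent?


8D → 141 (R)
62 → 98 (G)
44 → 68 (B)
= RGB(141, 98, 68)


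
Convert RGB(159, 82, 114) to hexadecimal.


R = 159 → 9F (hex)
G = 82 → 52 (hex)
B = 114 → 72 (hex)
Hex = #9F5272


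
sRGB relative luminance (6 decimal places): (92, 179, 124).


Linearize each channel (sRGB transfer function): c = v/255; c_lin = c/12.92 if c ≤ 0.04045, else ((c+0.055)/1.055)^2.4
  R: 92/255 ≈ 0.360784 > 0.04045 → ((0.360784+0.055)/1.055)^2.4 ≈ 0.107023
  G: 179/255 ≈ 0.701961 > 0.04045 → ((0.701961+0.055)/1.055)^2.4 ≈ 0.450786
  B: 124/255 ≈ 0.486275 > 0.04045 → ((0.486275+0.055)/1.055)^2.4 ≈ 0.201556
R_lin = 0.107023, G_lin = 0.450786, B_lin = 0.201556
L = 0.2126×R + 0.7152×G + 0.0722×B
L = 0.2126×0.107023 + 0.7152×0.450786 + 0.0722×0.201556
L ≈ 0.359707


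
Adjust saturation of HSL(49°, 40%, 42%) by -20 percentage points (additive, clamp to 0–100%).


Original S = 40%
Adjustment = -20 percentage points
New S = 40 + (-20) = 20
Clamp to [0, 100] → 20
= HSL(49°, 20%, 42%)


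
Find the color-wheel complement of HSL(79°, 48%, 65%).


Complement = opposite side of color wheel = hue + 180°
H' = (79 + 180) mod 360 = 259°
S and L unchanged.
= HSL(259°, 48%, 65%)


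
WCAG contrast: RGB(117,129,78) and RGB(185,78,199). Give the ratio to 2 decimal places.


Linearize each sRGB channel c=v/255: c/12.92 if c ≤ 0.04045 else ((c+0.055)/1.055)^2.4
L = 0.2126×R_lin + 0.7152×G_lin + 0.0722×B_lin
Color 1 (117,129,78):
  R=117: 117/255≈0.4588 > 0.04045 → ((0.4588+0.055)/1.055)^2.4 ≈ 0.17789
  G=129: 129/255≈0.5059 > 0.04045 → ((0.5059+0.055)/1.055)^2.4 ≈ 0.21953
  B=78: 78/255≈0.3059 > 0.04045 → ((0.3059+0.055)/1.055)^2.4 ≈ 0.07619
  L1 = 0.2126×0.17789 + 0.7152×0.21953 + 0.0722×0.07619 ≈ 0.20032
Color 2 (185,78,199):
  R=185: 185/255≈0.7255 > 0.04045 → ((0.7255+0.055)/1.055)^2.4 ≈ 0.48515
  G=78: 78/255≈0.3059 > 0.04045 → ((0.3059+0.055)/1.055)^2.4 ≈ 0.07619
  B=199: 199/255≈0.7804 > 0.04045 → ((0.7804+0.055)/1.055)^2.4 ≈ 0.57112
  L2 = 0.2126×0.48515 + 0.7152×0.07619 + 0.0722×0.57112 ≈ 0.19887
Lighter = 0.20032, Darker = 0.19887
Ratio = (L_lighter + 0.05) / (L_darker + 0.05)
Ratio = (0.20032 + 0.05) / (0.19887 + 0.05) = 0.25032 / 0.24887 ≈ 1.0059
Ratio ≈ 1.01:1


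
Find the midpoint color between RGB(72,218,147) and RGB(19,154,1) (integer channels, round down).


Midpoint: each channel = ⌊(C₁+C₂)/2⌋
R: ⌊(72+19)/2⌋ = 45
G: ⌊(218+154)/2⌋ = 186
B: ⌊(147+1)/2⌋ = 74
= RGB(45, 186, 74)


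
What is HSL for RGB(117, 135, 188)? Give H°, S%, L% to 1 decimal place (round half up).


Normalize: R'=117/255≈0.4588, G'=135/255≈0.5294, B'=188/255≈0.7373
Max=188/255, Min=117/255, Δ=Max-Min=71/255
L = (Max+Min)/2 = (188+117)/510 = 305/510 = 0.59803… → L = 59.8%
L > 0.5 → S = Δ/(2-Max-Min) = 71/(510-188-117) = 71/205 = 0.34634… → S = 34.6%
(the 1/255 factors cancel in S and H, so raw channel differences can be used)
Max is B' → H = 60 × ((R-G)/Δ + 4) = 60 × ((117-135)/71 + 4)
  -18/71 + 4 = -0.2535… + 4 = 3.7464…
  H = 60 × 3.7464… = 224.788…° → H = 224.8°
= HSL(224.8°, 34.6%, 59.8%)


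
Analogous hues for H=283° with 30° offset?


Base hue: 283°
Left analog: (283 - 30) mod 360 = 253°
Right analog: (283 + 30) mod 360 = 313°
Analogous hues = 253° and 313°


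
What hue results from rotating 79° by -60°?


New hue = (H + rotation) mod 360
New hue = (79 -60) mod 360
= 19 mod 360
= 19°


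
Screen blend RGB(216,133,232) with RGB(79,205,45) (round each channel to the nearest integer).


Screen: C = 255 - (255-A)×(255-B)/255, rounded to nearest integer
R: 255 - (255-216)×(255-79)/255 = 255 - 6864/255 ≈ 255 - 26.918 = 228.082 → 228
G: 255 - (255-133)×(255-205)/255 = 255 - 6100/255 ≈ 255 - 23.922 = 231.078 → 231
B: 255 - (255-232)×(255-45)/255 = 255 - 4830/255 ≈ 255 - 18.941 = 236.059 → 236
= RGB(228, 231, 236)


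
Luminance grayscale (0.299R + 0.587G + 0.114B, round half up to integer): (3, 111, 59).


Gray = 0.299×R + 0.587×G + 0.114×B
Gray = 0.299×3 + 0.587×111 + 0.114×59
Gray = 0.897 + 65.157 + 6.726
Gray = 72.780 → round half up → 73
Gray = 73


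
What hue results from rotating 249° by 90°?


New hue = (H + rotation) mod 360
New hue = (249 + 90) mod 360
= 339 mod 360
= 339°


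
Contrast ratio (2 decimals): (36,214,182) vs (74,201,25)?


Linearize each sRGB channel c=v/255: c/12.92 if c ≤ 0.04045 else ((c+0.055)/1.055)^2.4
L = 0.2126×R_lin + 0.7152×G_lin + 0.0722×B_lin
Color 1 (36,214,182):
  R=36: 36/255≈0.1412 > 0.04045 → ((0.1412+0.055)/1.055)^2.4 ≈ 0.01764
  G=214: 214/255≈0.8392 > 0.04045 → ((0.8392+0.055)/1.055)^2.4 ≈ 0.67244
  B=182: 182/255≈0.7137 > 0.04045 → ((0.7137+0.055)/1.055)^2.4 ≈ 0.46778
  L1 = 0.2126×0.01764 + 0.7152×0.67244 + 0.0722×0.46778 ≈ 0.51846
Color 2 (74,201,25):
  R=74: 74/255≈0.2902 > 0.04045 → ((0.2902+0.055)/1.055)^2.4 ≈ 0.06848
  G=201: 201/255≈0.7882 > 0.04045 → ((0.7882+0.055)/1.055)^2.4 ≈ 0.58408
  B=25: 25/255≈0.0980 > 0.04045 → ((0.0980+0.055)/1.055)^2.4 ≈ 0.00972
  L2 = 0.2126×0.06848 + 0.7152×0.58408 + 0.0722×0.00972 ≈ 0.43299
Lighter = 0.51846, Darker = 0.43299
Ratio = (L_lighter + 0.05) / (L_darker + 0.05)
Ratio = (0.51846 + 0.05) / (0.43299 + 0.05) = 0.56846 / 0.48299 ≈ 1.1769
Ratio ≈ 1.18:1


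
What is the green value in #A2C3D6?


Color: #A2C3D6
R = A2 = 162
G = C3 = 195
B = D6 = 214
Green = 195


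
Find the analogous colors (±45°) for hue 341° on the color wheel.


Base hue: 341°
Left analog: (341 - 45) mod 360 = 296°
Right analog: (341 + 45) mod 360 = 26°
Analogous hues = 296° and 26°


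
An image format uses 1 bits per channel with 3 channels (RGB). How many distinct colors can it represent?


Total bits = 1 bits/channel × 3 channels = 3 bits
Distinct colors = 2^3
= 8 colors


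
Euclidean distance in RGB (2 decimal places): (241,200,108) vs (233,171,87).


d = √[(R₁-R₂)² + (G₁-G₂)² + (B₁-B₂)²]
d = √[(241-233)² + (200-171)² + (108-87)²]
d = √[64 + 841 + 441]
d = √1346
d ≈ 36.69


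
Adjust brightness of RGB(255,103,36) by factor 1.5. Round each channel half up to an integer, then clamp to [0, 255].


Multiply each channel by 1.5, round half up, clamp to [0, 255]
R: 255×1.5 = 382.5 → round → 383 → clamp → 255
G: 103×1.5 = 154.5 → round → 155
B: 36×1.5 = 54
= RGB(255, 155, 54)


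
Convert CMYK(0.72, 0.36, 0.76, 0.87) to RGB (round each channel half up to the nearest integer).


R = 255 × (1-C) × (1-K) = 255 × 0.28 × 0.13 = 9.282 → 9
G = 255 × (1-M) × (1-K) = 255 × 0.64 × 0.13 = 21.216 → 21
B = 255 × (1-Y) × (1-K) = 255 × 0.24 × 0.13 = 7.956 → 8
= RGB(9, 21, 8)


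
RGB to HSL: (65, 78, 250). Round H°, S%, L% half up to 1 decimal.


Normalize: R'=65/255≈0.2549, G'=78/255≈0.3059, B'=250/255≈0.9804
Max=250/255, Min=65/255, Δ=Max-Min=185/255
L = (Max+Min)/2 = (250+65)/510 = 315/510 = 0.61764… → L = 61.8%
L > 0.5 → S = Δ/(2-Max-Min) = 185/(510-250-65) = 185/195 = 0.94871… → S = 94.9%
(the 1/255 factors cancel in S and H, so raw channel differences can be used)
Max is B' → H = 60 × ((R-G)/Δ + 4) = 60 × ((65-78)/185 + 4)
  -13/185 + 4 = -0.0702… + 4 = 3.9297…
  H = 60 × 3.9297… = 235.783…° → H = 235.8°
= HSL(235.8°, 94.9%, 61.8%)


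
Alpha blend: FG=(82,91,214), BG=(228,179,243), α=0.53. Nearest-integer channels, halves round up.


C = α×F + (1-α)×B, with 1-α = 0.47
R: 0.53×82 + 0.47×228 = 43.46 + 107.16 = 150.62 → 151
G: 0.53×91 + 0.47×179 = 48.23 + 84.13 = 132.36 → 132
B: 0.53×214 + 0.47×243 = 113.42 + 114.21 = 227.63 → 228
= RGB(151, 132, 228)


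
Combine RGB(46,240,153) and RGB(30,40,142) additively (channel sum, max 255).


Additive: each channel = min(255, C₁+C₂)
R: 46+30 = 76 → 76
G: 240+40 = 280 → 255
B: 153+142 = 295 → 255
= RGB(76, 255, 255)


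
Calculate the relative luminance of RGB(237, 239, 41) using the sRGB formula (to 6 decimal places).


Linearize each channel (sRGB transfer function): c = v/255; c_lin = c/12.92 if c ≤ 0.04045, else ((c+0.055)/1.055)^2.4
  R: 237/255 ≈ 0.929412 > 0.04045 → ((0.929412+0.055)/1.055)^2.4 ≈ 0.846873
  G: 239/255 ≈ 0.937255 > 0.04045 → ((0.937255+0.055)/1.055)^2.4 ≈ 0.863157
  B: 41/255 ≈ 0.160784 > 0.04045 → ((0.160784+0.055)/1.055)^2.4 ≈ 0.022174
R_lin = 0.846873, G_lin = 0.863157, B_lin = 0.022174
L = 0.2126×R + 0.7152×G + 0.0722×B
L = 0.2126×0.846873 + 0.7152×0.863157 + 0.0722×0.022174
L ≈ 0.798976


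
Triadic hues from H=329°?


Triadic: equally spaced at 120° intervals
H1 = 329°
H2 = (329 + 120) mod 360 = 89°
H3 = (329 + 240) mod 360 = 209°
Triadic = 329°, 89°, 209°
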